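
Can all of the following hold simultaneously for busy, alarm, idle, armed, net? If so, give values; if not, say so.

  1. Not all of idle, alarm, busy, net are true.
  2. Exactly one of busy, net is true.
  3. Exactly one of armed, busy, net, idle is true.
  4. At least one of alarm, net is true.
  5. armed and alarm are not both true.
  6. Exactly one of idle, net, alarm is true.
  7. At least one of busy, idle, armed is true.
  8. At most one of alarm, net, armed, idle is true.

busy = True, alarm = True, idle = False, armed = False, net = False

  (1) {idle, alarm, busy, net}: 2/4 true — not all ✓
  (2) {busy, net}: 1 true — exactly one ✓
  (3) {armed, busy, net, idle}: 1 true — exactly one ✓
  (4) {alarm, net}: 1 true — at least one ✓
  (5) armed=F, alarm=T — not both ✓
  (6) {idle, net, alarm}: 1 true — exactly one ✓
  (7) {busy, idle, armed}: 1 true — at least one ✓
  (8) {alarm, net, armed, idle}: 1 true — at most one ✓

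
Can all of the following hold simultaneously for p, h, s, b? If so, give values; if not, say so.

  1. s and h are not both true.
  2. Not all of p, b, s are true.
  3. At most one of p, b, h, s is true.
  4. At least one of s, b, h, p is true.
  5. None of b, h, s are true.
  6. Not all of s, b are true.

p: True, h: False, s: False, b: False

  (1) s=F, h=F — not both ✓
  (2) {p, b, s}: 1/3 true — not all ✓
  (3) {p, b, h, s}: 1 true — at most one ✓
  (4) {s, b, h, p}: 1 true — at least one ✓
  (5) {b, h, s}: 0 true — none ✓
  (6) {s, b}: 0/2 true — not all ✓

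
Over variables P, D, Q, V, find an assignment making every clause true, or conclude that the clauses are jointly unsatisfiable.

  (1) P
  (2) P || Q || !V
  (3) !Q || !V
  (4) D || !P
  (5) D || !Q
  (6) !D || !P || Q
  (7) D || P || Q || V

P=T, D=T, Q=T, V=F

Unit clause (P) forces P = True.
In (D || !P) only D is left, so D = True.
In (!D || !P || Q) only Q is left, so Q = True.
In (!Q || !V) only !V is left, so V = False.
Check each clause:
  (P): P holds.
  (P || Q || !V): P holds.
  (!Q || !V): !V holds.
  (D || !P): D holds.
  (D || !Q): D holds.
  (!D || !P || Q): Q holds.
  (D || P || Q || V): D holds.
All clauses satisfied.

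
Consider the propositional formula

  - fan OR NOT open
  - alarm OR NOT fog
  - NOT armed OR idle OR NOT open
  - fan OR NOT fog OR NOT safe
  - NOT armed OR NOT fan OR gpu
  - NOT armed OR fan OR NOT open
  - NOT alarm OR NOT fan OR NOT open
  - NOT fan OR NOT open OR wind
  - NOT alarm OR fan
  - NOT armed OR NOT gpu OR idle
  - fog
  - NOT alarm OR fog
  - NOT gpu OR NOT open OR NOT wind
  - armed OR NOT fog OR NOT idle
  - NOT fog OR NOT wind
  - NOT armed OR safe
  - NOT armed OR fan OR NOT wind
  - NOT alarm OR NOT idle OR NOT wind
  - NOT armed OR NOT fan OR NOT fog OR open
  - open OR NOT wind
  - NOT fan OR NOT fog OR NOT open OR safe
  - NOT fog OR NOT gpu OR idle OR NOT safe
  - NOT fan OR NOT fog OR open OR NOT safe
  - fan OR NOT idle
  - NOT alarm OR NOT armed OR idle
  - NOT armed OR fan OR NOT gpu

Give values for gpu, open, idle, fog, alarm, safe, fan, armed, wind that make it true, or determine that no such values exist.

Unit clause (fog) forces fog = True.
In (NOT fog OR NOT wind) only NOT wind is left, so wind = False.
In (alarm OR NOT fog) only alarm is left, so alarm = True.
In (NOT alarm OR fan) only fan is left, so fan = True.
In (NOT alarm OR NOT fan OR NOT open) only NOT open is left, so open = False.
In (NOT armed OR NOT fan OR NOT fog OR open) only NOT armed is left, so armed = False.
In (NOT fan OR NOT fog OR open OR NOT safe) only NOT safe is left, so safe = False.
In (armed OR NOT fog OR NOT idle) only NOT idle is left, so idle = False.
Set gpu = True.
All clauses satisfied.

gpu = True, open = False, idle = False, fog = True, alarm = True, safe = False, fan = True, armed = False, wind = False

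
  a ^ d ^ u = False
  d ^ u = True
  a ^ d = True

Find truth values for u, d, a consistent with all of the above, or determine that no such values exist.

u = True, d = False, a = True

a ^ d ^ u = T ^ F ^ T = False ✓
d ^ u = F ^ T = True ✓
a ^ d = T ^ F = True ✓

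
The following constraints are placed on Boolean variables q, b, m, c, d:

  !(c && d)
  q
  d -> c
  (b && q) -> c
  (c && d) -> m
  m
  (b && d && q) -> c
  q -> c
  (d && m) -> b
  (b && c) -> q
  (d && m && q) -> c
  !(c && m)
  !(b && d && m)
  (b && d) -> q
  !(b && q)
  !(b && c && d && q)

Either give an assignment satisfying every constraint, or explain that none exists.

The formula is unsatisfiable.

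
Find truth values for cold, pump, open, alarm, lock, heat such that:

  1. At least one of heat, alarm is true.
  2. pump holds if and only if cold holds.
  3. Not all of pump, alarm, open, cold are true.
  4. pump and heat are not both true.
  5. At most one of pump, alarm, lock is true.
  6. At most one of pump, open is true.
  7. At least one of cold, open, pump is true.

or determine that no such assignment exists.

cold = False, pump = False, open = True, alarm = False, lock = False, heat = True

  (1) {heat, alarm}: 1 true — at least one ✓
  (2) pump=F, cold=F — same ✓
  (3) {pump, alarm, open, cold}: 1/4 true — not all ✓
  (4) pump=F, heat=T — not both ✓
  (5) {pump, alarm, lock}: 0 true — at most one ✓
  (6) {pump, open}: 1 true — at most one ✓
  (7) {cold, open, pump}: 1 true — at least one ✓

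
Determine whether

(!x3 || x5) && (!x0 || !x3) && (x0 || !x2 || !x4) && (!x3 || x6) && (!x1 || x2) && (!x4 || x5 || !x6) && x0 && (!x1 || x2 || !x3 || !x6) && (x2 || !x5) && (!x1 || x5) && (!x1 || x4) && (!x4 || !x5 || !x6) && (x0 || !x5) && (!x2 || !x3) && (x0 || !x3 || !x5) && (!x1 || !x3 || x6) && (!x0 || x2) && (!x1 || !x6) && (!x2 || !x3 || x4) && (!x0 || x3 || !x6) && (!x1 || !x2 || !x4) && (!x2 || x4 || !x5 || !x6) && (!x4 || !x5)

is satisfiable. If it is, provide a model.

Unit clause (x0) forces x0 = True.
In (!x0 || x2) only x2 is left, so x2 = True.
In (!x0 || !x3) only !x3 is left, so x3 = False.
In (!x0 || x3 || !x6) only !x6 is left, so x6 = False.
Try x1 = True:
  (!x1 || x5) forces x5 = True.
  (!x1 || x4) forces x4 = True.
  clause (!x1 || !x2 || !x4) is falsified — backtrack.
So x1 = False.
Set x4 = False.
Set x5 = True.
All clauses satisfied.

x0: True, x1: False, x2: True, x3: False, x4: False, x5: True, x6: False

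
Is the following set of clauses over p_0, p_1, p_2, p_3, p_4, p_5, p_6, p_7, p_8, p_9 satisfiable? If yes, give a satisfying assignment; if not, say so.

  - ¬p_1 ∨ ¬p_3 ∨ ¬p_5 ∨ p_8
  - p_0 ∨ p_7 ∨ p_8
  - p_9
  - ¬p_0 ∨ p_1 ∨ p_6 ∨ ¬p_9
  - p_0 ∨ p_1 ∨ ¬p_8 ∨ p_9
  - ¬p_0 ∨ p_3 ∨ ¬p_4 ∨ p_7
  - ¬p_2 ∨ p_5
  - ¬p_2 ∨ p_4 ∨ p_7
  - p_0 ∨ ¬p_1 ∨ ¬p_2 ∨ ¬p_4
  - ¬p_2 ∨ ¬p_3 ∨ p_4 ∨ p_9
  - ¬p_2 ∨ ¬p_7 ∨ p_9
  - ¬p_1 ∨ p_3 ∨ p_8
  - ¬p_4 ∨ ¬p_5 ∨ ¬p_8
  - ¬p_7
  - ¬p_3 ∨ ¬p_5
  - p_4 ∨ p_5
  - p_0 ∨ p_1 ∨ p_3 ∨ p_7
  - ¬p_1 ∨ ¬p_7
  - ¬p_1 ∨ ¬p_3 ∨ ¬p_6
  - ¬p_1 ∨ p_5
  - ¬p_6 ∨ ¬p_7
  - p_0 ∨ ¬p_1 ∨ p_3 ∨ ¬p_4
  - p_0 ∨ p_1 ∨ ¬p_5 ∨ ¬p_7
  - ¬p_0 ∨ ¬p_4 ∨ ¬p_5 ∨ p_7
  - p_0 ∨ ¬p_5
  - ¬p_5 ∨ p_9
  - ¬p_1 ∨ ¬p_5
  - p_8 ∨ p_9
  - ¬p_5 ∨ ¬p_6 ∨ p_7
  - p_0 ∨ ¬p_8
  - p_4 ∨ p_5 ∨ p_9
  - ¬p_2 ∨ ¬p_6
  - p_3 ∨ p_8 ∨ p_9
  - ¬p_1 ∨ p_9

Unit clause (p_9) forces p_9 = True.
Unit clause (¬p_7) forces p_7 = False.
Try p_0 = False:
  (p_0 ∨ p_7 ∨ p_8) forces p_8 = True.
  clause (p_0 ∨ ¬p_8) is falsified — backtrack.
So p_0 = True.
Set p_1 = False.
  then (¬p_0 ∨ p_1 ∨ p_6 ∨ ¬p_9) forces p_6 = True.
  then (¬p_5 ∨ ¬p_6 ∨ p_7) forces p_5 = False.
  then (¬p_2 ∨ ¬p_6) forces p_2 = False.
  then (p_4 ∨ p_5) forces p_4 = True.
  then (¬p_0 ∨ p_3 ∨ ¬p_4 ∨ p_7) forces p_3 = True.
Set p_8 = False.
All clauses satisfied.

p_0 = True; p_1 = False; p_2 = False; p_3 = True; p_4 = True; p_5 = False; p_6 = True; p_7 = False; p_8 = False; p_9 = True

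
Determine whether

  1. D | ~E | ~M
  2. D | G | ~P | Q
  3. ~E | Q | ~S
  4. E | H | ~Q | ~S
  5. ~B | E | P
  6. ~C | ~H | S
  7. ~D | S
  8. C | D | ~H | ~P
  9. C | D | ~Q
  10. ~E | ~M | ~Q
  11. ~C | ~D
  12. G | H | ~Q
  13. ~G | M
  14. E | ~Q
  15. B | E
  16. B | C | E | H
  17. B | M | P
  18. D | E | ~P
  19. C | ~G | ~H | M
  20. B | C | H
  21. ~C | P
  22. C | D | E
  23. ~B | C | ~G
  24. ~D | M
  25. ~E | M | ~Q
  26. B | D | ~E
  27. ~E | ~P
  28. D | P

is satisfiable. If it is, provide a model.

P: True; H: False; Q: False; B: True; E: False; M: True; S: True; G: False; C: False; D: True

Set P = True.
  then (~E | ~P) forces E = False.
  then (E | ~Q) forces Q = False.
  then (B | E) forces B = True.
  then (D | E | ~P) forces D = True.
  then (~D | M) forces M = True.
  then (~D | S) forces S = True.
  then (~C | ~D) forces C = False.
  then (~B | C | ~G) forces G = False.
Set H = False.
All clauses satisfied.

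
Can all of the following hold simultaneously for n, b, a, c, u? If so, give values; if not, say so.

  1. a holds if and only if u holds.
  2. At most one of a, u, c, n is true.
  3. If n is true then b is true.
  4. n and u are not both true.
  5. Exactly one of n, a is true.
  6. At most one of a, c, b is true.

n: True, b: True, a: False, c: False, u: False

  (1) a=F, u=F — same ✓
  (2) {a, u, c, n}: 1 true — at most one ✓
  (3) n=T ⇒ b: T ✓
  (4) n=T, u=F — not both ✓
  (5) {n, a}: 1 true — exactly one ✓
  (6) {a, c, b}: 1 true — at most one ✓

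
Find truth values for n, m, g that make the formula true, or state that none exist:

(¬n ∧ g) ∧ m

n=F; m=T; g=T

  ¬n ∧ g = True
    ¬n = True
Both conjuncts True, so the formula holds.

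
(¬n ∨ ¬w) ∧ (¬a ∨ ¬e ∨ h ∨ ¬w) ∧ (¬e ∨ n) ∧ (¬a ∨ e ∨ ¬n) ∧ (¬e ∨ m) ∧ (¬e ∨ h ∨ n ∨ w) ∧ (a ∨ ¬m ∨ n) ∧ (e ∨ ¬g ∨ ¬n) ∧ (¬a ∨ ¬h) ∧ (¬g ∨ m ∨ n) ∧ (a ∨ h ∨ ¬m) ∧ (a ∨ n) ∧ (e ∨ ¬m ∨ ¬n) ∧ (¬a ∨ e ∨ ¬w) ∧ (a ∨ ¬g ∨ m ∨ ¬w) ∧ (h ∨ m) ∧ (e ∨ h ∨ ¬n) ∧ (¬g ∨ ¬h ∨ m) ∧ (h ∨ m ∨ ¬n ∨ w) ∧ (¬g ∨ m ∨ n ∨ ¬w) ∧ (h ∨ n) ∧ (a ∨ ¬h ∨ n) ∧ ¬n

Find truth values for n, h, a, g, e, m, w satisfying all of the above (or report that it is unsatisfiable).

Case n = True:
  Clause (¬n) is falsified — contradiction.
Case n = False:
  (¬e ∨ n) forces e = False.
  (a ∨ n) forces a = True.
  (¬a ∨ ¬h) forces h = False.
  Clause (h ∨ n) is falsified — contradiction.
Both cases fail, so the formula is unsatisfiable.

Unsatisfiable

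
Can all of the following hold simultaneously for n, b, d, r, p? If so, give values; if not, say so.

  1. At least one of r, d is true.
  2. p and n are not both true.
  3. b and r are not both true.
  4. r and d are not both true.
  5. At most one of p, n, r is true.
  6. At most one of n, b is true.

n = True; b = False; d = True; r = False; p = False

  (1) {r, d}: 1 true — at least one ✓
  (2) p=F, n=T — not both ✓
  (3) b=F, r=F — not both ✓
  (4) r=F, d=T — not both ✓
  (5) {p, n, r}: 1 true — at most one ✓
  (6) {n, b}: 1 true — at most one ✓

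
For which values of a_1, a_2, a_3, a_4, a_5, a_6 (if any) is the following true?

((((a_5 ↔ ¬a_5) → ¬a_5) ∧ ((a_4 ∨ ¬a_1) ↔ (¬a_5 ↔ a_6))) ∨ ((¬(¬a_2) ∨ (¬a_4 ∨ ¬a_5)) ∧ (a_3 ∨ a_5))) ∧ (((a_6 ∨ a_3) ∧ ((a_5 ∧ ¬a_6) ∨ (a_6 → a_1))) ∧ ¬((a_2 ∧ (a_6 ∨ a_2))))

a_1 = True, a_2 = False, a_3 = True, a_4 = True, a_5 = True, a_6 = False

  (((a_5 ↔ ¬a_5) → ¬a_5) ∧ ((a_4 ∨ ¬a_1) ↔ (¬a_5 ↔ a_6))) ∨ ((¬(¬a_2) ∨ (¬a_4 ∨ ¬a_5)) ∧ (a_3 ∨ a_5)) = True
    ((a_5 ↔ ¬a_5) → ¬a_5) ∧ ((a_4 ∨ ¬a_1) ↔ (¬a_5 ↔ a_6)) = True
      (a_5 ↔ ¬a_5) → ¬a_5 = True
        a_5 ↔ ¬a_5 = False
          ¬a_5 = False
        ¬a_5 = False
      (a_4 ∨ ¬a_1) ↔ (¬a_5 ↔ a_6) = True
        a_4 ∨ ¬a_1 = True
          ¬a_1 = False
        ¬a_5 ↔ a_6 = True
          ¬a_5 = False
    (¬(¬a_2) ∨ (¬a_4 ∨ ¬a_5)) ∧ (a_3 ∨ a_5) = False
      ¬(¬a_2) ∨ (¬a_4 ∨ ¬a_5) = False
        ¬(¬a_2) = False
          ¬a_2 = True
        ¬a_4 ∨ ¬a_5 = False
          ¬a_4 = False
          ¬a_5 = False
      a_3 ∨ a_5 = True
  ((a_6 ∨ a_3) ∧ ((a_5 ∧ ¬a_6) ∨ (a_6 → a_1))) ∧ ¬((a_2 ∧ (a_6 ∨ a_2))) = True
    (a_6 ∨ a_3) ∧ ((a_5 ∧ ¬a_6) ∨ (a_6 → a_1)) = True
      a_6 ∨ a_3 = True
      (a_5 ∧ ¬a_6) ∨ (a_6 → a_1) = True
        a_5 ∧ ¬a_6 = True
          ¬a_6 = True
        a_6 → a_1 = True
    ¬((a_2 ∧ (a_6 ∨ a_2))) = True
      a_2 ∧ (a_6 ∨ a_2) = False
        a_6 ∨ a_2 = False
Both conjuncts True, so the formula holds.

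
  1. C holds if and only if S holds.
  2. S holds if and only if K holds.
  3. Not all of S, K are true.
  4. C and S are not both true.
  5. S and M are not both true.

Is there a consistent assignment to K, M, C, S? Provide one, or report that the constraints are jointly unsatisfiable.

K = False, M = False, C = False, S = False

  (1) C=F, S=F — same ✓
  (2) S=F, K=F — same ✓
  (3) {S, K}: 0/2 true — not all ✓
  (4) C=F, S=F — not both ✓
  (5) S=F, M=F — not both ✓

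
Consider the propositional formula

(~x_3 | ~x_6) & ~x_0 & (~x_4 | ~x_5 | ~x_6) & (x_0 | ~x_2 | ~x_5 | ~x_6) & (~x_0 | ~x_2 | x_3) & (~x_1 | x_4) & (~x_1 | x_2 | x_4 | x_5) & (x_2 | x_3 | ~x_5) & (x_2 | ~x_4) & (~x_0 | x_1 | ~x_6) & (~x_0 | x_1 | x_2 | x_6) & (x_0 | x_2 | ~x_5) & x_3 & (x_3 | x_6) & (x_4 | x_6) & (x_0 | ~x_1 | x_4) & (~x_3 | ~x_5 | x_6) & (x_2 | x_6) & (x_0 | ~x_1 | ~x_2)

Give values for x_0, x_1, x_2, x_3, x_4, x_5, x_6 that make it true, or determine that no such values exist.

x_0 = False, x_1 = False, x_2 = True, x_3 = True, x_4 = True, x_5 = False, x_6 = False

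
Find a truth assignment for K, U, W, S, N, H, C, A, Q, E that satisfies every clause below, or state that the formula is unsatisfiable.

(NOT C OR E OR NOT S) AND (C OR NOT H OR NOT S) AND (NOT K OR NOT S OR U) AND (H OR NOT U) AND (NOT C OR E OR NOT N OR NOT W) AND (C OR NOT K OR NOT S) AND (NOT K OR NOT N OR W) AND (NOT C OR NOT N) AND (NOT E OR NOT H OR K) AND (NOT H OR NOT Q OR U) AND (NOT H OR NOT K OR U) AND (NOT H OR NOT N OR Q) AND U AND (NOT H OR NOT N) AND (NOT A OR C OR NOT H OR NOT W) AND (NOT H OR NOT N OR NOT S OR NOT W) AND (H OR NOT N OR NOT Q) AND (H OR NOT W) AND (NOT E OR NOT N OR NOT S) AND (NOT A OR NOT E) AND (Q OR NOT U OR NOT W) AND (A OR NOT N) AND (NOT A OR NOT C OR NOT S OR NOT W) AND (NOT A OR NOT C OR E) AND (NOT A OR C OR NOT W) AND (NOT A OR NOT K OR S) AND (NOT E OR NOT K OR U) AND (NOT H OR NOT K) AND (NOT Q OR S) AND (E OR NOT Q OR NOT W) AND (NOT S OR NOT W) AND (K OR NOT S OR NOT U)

K = False, U = True, W = False, S = False, N = False, H = True, C = True, A = False, Q = False, E = False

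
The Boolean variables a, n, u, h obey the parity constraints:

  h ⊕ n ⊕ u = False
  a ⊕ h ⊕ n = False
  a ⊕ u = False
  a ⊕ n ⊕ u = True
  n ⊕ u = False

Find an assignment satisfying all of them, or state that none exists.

a: True; n: True; u: True; h: False

h ⊕ n ⊕ u = F ⊕ T ⊕ T = False ✓
a ⊕ h ⊕ n = T ⊕ F ⊕ T = False ✓
a ⊕ u = T ⊕ T = False ✓
a ⊕ n ⊕ u = T ⊕ T ⊕ T = True ✓
n ⊕ u = T ⊕ T = False ✓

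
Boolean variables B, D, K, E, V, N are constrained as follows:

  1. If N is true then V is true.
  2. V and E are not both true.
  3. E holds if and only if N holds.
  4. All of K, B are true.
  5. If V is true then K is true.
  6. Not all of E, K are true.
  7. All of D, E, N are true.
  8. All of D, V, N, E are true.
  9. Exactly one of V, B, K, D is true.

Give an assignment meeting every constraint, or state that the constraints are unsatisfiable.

Case B = True:
  (4) forces K = True.
  Constraint (9) is violated (B=T, K=T) — contradiction.
Case B = False:
  Constraint (4) is violated (B=F) — contradiction.
Both cases fail — unsatisfiable.

Unsatisfiable — no assignment works.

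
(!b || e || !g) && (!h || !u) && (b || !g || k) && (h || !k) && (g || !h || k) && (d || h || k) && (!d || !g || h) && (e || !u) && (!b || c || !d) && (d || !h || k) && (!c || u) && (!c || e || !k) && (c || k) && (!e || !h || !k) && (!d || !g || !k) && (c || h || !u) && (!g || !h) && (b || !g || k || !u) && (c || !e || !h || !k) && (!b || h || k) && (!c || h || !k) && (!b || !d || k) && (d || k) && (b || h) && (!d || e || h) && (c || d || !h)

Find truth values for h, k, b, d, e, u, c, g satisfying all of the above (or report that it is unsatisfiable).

Set h = True.
  then (!h || !u) forces u = False.
  then (!c || u) forces c = False.
  then (c || k) forces k = True.
  then (!e || !h || !k) forces e = False.
  then (!g || !h) forces g = False.
  then (c || d || !h) forces d = True.
  then (!b || c || !d) forces b = False.
All clauses satisfied.

h: True, k: True, b: False, d: True, e: False, u: False, c: False, g: False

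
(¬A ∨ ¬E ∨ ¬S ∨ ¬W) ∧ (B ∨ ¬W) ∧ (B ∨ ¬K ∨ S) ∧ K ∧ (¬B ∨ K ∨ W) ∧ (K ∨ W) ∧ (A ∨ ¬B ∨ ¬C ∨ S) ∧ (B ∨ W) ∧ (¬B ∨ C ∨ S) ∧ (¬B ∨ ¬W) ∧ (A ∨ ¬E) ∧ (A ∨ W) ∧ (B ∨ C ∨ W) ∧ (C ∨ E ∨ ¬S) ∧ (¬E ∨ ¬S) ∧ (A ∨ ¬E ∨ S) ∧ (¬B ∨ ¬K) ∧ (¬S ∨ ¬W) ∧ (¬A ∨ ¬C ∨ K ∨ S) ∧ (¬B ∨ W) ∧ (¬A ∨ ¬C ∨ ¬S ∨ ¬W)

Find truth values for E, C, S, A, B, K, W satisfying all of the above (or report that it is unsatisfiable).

The formula is unsatisfiable.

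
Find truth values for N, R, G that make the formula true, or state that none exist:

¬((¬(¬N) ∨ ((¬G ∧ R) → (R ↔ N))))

N=F; R=T; G=F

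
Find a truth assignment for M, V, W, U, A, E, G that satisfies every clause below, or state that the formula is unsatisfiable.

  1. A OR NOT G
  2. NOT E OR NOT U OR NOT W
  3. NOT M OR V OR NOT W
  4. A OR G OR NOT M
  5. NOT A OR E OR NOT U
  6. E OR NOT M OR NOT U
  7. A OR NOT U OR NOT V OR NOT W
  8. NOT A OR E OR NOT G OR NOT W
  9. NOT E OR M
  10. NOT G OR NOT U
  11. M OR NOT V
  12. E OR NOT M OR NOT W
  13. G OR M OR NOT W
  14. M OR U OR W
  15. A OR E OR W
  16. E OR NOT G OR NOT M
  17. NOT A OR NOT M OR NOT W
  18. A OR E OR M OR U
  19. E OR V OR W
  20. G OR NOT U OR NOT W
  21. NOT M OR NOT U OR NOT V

M: True, V: False, W: False, U: False, A: True, E: True, G: True

Set M = True.
Set V = False.
  then (NOT M OR V OR NOT W) forces W = False.
  then (E OR V OR W) forces E = True.
Set U = False.
Set A = True.
Set G = True.
All clauses satisfied.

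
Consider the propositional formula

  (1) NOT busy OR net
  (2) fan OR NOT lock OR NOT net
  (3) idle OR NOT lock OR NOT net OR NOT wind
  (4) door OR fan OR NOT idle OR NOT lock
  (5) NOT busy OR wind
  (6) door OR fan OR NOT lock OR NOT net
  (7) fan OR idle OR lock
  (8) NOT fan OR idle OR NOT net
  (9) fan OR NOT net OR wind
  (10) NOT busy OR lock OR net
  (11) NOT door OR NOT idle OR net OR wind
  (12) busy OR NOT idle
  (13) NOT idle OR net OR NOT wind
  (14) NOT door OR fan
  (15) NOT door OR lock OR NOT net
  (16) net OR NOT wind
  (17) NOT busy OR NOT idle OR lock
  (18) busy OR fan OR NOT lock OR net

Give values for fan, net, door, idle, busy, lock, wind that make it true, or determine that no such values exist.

fan=T, net=F, door=F, idle=F, busy=F, lock=F, wind=F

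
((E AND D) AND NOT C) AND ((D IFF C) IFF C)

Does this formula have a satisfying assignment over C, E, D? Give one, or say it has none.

C: False; E: True; D: True

  (E AND D) AND NOT C = True
    E AND D = True
    NOT C = True
  (D IFF C) IFF C = True
    D IFF C = False
Both conjuncts True, so the formula holds.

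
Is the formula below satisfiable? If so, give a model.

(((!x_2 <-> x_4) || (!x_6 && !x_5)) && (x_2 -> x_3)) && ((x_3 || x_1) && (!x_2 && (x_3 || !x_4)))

x_1 = True, x_2 = False, x_3 = True, x_4 = False, x_5 = False, x_6 = False

  ((!x_2 <-> x_4) || (!x_6 && !x_5)) && (x_2 -> x_3) = True
    (!x_2 <-> x_4) || (!x_6 && !x_5) = True
      !x_2 <-> x_4 = False
        !x_2 = True
      !x_6 && !x_5 = True
        !x_6 = True
        !x_5 = True
    x_2 -> x_3 = True
  (x_3 || x_1) && (!x_2 && (x_3 || !x_4)) = True
    x_3 || x_1 = True
    !x_2 && (x_3 || !x_4) = True
      !x_2 = True
      x_3 || !x_4 = True
        !x_4 = True
Both conjuncts True, so the formula holds.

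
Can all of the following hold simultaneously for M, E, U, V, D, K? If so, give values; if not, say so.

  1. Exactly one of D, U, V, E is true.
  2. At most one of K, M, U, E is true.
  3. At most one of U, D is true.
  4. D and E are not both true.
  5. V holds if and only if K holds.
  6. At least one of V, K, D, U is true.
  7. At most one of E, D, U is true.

M=F; E=F; U=F; V=T; D=F; K=T

  (1) {D, U, V, E}: 1 true — exactly one ✓
  (2) {K, M, U, E}: 1 true — at most one ✓
  (3) {U, D}: 0 true — at most one ✓
  (4) D=F, E=F — not both ✓
  (5) V=T, K=T — same ✓
  (6) {V, K, D, U}: 2 true — at least one ✓
  (7) {E, D, U}: 0 true — at most one ✓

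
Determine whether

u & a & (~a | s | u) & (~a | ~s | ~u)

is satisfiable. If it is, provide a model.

s=F, a=T, u=T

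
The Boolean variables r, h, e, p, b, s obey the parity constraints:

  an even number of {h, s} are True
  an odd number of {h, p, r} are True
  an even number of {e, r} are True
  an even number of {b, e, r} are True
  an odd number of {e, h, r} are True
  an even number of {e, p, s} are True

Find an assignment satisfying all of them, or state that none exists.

Unsatisfiable — no assignment works.

Adding constraints 1, 2, 3, 6 mod 2: every variable appears an even number of times on the left, so the left side is 0.
But the right sides sum to 1 (mod 2). 0 ≠ 1 — the system is inconsistent.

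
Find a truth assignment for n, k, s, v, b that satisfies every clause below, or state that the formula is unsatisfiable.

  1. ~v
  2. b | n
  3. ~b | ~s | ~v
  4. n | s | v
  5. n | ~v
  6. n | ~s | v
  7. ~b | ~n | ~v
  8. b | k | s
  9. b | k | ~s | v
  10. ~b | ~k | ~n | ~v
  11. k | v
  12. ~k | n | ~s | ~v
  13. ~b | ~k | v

Unit clause (~v) forces v = False.
In (k | v) only k is left, so k = True.
In (~b | ~k | v) only ~b is left, so b = False.
In (b | n) only n is left, so n = True.
Set s = True.
All clauses satisfied.

n = True, k = True, s = True, v = False, b = False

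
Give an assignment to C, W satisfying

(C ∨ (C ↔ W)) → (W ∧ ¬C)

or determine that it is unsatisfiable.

C: False, W: True

  (C ∨ (C ↔ W)) → (W ∧ ¬C) = True
    C ∨ (C ↔ W) = False
      C ↔ W = False
    W ∧ ¬C = True
      ¬C = True
The formula evaluates to True.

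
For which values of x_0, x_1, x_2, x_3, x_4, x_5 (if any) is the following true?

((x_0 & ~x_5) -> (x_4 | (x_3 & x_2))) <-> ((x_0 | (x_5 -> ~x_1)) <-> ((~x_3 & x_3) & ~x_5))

x_0 = False; x_1 = True; x_2 = False; x_3 = True; x_4 = True; x_5 = True

  ((x_0 & ~x_5) -> (x_4 | (x_3 & x_2))) <-> ((x_0 | (x_5 -> ~x_1)) <-> ((~x_3 & x_3) & ~x_5)) = True
    (x_0 & ~x_5) -> (x_4 | (x_3 & x_2)) = True
      x_0 & ~x_5 = False
        ~x_5 = False
      x_4 | (x_3 & x_2) = True
        x_3 & x_2 = False
    (x_0 | (x_5 -> ~x_1)) <-> ((~x_3 & x_3) & ~x_5) = True
      x_0 | (x_5 -> ~x_1) = False
        x_5 -> ~x_1 = False
          ~x_1 = False
      (~x_3 & x_3) & ~x_5 = False
        ~x_3 & x_3 = False
          ~x_3 = False
        ~x_5 = False
The formula evaluates to True.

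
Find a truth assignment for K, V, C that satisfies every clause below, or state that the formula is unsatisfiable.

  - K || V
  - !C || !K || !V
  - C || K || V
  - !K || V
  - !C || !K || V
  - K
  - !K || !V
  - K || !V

Unsatisfiable — no assignment works.

Case K = True:
  (!K || V) forces V = True.
  Clause (!K || !V) is falsified — contradiction.
Case K = False:
  Clause (K) is falsified — contradiction.
Both cases fail, so the formula is unsatisfiable.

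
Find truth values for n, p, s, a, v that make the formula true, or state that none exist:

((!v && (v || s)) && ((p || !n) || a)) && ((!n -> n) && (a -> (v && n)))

n = True; p = True; s = True; a = False; v = False

  (!v && (v || s)) && ((p || !n) || a) = True
    !v && (v || s) = True
      !v = True
      v || s = True
    (p || !n) || a = True
      p || !n = True
        !n = False
  (!n -> n) && (a -> (v && n)) = True
    !n -> n = True
      !n = False
    a -> (v && n) = True
      v && n = False
Both conjuncts True, so the formula holds.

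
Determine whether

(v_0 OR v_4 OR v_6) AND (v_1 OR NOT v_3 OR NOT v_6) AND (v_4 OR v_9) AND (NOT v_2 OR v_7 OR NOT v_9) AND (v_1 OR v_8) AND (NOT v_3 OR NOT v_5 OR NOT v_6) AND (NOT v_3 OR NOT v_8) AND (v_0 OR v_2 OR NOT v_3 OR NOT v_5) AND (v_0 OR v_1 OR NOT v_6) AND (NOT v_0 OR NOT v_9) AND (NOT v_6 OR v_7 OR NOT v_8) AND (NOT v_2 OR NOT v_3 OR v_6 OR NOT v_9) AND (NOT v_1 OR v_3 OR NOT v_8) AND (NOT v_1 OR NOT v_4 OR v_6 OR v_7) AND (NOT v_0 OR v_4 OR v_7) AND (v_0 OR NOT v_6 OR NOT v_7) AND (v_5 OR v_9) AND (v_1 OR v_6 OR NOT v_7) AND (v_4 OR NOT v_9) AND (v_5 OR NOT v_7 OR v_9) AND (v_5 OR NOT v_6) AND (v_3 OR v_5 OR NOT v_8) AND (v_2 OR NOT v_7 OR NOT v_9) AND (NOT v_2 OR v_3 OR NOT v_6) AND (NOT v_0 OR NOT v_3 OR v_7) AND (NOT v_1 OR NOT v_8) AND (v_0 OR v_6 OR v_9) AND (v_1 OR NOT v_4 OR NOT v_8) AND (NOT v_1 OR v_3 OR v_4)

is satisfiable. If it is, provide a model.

v_0 = False, v_1 = True, v_2 = True, v_3 = False, v_4 = True, v_5 = False, v_6 = False, v_7 = True, v_8 = False, v_9 = True

Set v_0 = False.
Try v_1 = False:
  (v_1 OR v_8) forces v_8 = True.
  (NOT v_3 OR NOT v_8) forces v_3 = False.
  (v_0 OR v_1 OR NOT v_6) forces v_6 = False.
  (v_0 OR v_4 OR v_6) forces v_4 = True.
  clause (v_1 OR NOT v_4 OR NOT v_8) is falsified — backtrack.
So v_1 = True.
  then (NOT v_1 OR NOT v_8) forces v_8 = False.
Set v_2 = True.
Set v_3 = False.
  then (NOT v_2 OR v_3 OR NOT v_6) forces v_6 = False.
  then (v_0 OR v_6 OR v_9) forces v_9 = True.
  then (NOT v_1 OR v_3 OR v_4) forces v_4 = True.
  then (NOT v_2 OR v_7 OR NOT v_9) forces v_7 = True.
Set v_5 = False.
All clauses satisfied.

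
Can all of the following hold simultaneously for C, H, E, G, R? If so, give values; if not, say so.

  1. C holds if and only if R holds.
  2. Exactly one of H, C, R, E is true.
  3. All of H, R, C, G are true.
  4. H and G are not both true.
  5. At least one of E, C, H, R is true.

Unsatisfiable — no assignment works.

Case G = True:
  (3) forces H = True.
  Constraint (4) is violated (H=T, G=T) — contradiction.
Case G = False:
  Constraint (3) is violated (G=F) — contradiction.
Both cases fail — unsatisfiable.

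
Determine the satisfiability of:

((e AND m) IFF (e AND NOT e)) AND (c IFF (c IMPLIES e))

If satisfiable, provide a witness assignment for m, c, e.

m = False; c = True; e = True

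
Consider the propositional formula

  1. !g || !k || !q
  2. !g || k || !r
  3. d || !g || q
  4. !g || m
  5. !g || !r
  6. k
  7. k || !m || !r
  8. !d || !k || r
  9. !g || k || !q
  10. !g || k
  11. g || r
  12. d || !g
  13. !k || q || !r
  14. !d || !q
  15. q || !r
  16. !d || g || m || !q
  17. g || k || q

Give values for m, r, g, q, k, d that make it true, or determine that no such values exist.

m = True, r = True, g = False, q = True, k = True, d = False

Unit clause (k) forces k = True.
Set m = True.
Try r = False:
  (!d || !k || r) forces d = False.
  (g || r) forces g = True.
  clause (d || !g) is falsified — backtrack.
So r = True.
  then (!g || !r) forces g = False.
  then (!k || q || !r) forces q = True.
  then (!d || !q) forces d = False.
All clauses satisfied.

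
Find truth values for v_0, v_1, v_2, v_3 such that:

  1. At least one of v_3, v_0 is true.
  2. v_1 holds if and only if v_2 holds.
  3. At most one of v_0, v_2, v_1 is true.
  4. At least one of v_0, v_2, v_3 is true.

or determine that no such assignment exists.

v_0 = False, v_1 = False, v_2 = False, v_3 = True

  (1) {v_3, v_0}: 1 true — at least one ✓
  (2) v_1=F, v_2=F — same ✓
  (3) {v_0, v_2, v_1}: 0 true — at most one ✓
  (4) {v_0, v_2, v_3}: 1 true — at least one ✓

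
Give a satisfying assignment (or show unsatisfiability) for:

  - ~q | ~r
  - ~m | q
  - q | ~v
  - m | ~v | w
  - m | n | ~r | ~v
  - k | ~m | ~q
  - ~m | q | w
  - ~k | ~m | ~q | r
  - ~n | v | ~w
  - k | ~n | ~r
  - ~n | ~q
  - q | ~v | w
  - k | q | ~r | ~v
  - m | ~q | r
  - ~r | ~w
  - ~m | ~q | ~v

w: False, n: False, r: True, v: False, m: False, k: False, q: False

Set w = False.
Set n = False.
Set r = True.
  then (~q | ~r) forces q = False.
  then (~m | q) forces m = False.
  then (q | ~v) forces v = False.
Set k = False.
All clauses satisfied.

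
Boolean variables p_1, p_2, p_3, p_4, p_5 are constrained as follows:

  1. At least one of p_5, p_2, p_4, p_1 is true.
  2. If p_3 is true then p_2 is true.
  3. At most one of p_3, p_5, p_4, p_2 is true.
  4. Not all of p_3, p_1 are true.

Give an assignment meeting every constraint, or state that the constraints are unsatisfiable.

p_1=F, p_2=T, p_3=F, p_4=F, p_5=F

  (1) {p_5, p_2, p_4, p_1}: 1 true — at least one ✓
  (2) p_3=F ⇒ p_2: vacuous ✓
  (3) {p_3, p_5, p_4, p_2}: 1 true — at most one ✓
  (4) {p_3, p_1}: 0/2 true — not all ✓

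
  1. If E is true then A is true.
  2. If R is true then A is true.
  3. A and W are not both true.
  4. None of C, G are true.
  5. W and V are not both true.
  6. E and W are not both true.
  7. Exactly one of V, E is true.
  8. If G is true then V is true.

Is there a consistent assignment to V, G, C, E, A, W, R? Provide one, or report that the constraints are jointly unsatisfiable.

V=T, G=F, C=F, E=F, A=F, W=F, R=F

  (1) E=F ⇒ A: vacuous ✓
  (2) R=F ⇒ A: vacuous ✓
  (3) A=F, W=F — not both ✓
  (4) {C, G}: 0 true — none ✓
  (5) W=F, V=T — not both ✓
  (6) E=F, W=F — not both ✓
  (7) {V, E}: 1 true — exactly one ✓
  (8) G=F ⇒ V: vacuous ✓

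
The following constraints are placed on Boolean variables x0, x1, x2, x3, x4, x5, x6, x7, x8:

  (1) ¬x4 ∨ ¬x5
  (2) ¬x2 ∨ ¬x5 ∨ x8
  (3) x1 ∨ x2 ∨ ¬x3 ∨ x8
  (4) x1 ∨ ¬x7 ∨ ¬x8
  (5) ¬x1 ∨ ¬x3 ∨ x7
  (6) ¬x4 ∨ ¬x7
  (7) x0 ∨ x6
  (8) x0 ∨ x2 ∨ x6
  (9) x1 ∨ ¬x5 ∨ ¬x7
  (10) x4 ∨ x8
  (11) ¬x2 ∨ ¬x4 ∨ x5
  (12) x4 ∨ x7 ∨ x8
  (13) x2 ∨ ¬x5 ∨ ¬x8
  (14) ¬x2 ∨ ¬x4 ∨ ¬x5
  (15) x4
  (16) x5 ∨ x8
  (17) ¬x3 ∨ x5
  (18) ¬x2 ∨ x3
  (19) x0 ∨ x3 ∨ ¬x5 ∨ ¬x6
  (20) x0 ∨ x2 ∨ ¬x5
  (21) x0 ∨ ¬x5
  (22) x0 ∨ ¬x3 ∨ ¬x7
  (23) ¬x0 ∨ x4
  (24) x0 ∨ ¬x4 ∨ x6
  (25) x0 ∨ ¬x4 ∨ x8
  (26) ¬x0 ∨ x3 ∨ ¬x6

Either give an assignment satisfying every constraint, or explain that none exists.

x0=F, x1=F, x2=F, x3=F, x4=T, x5=F, x6=T, x7=F, x8=T

Unit clause (x4) forces x4 = True.
In (¬x4 ∨ ¬x5) only ¬x5 is left, so x5 = False.
In (¬x4 ∨ ¬x7) only ¬x7 is left, so x7 = False.
In (¬x2 ∨ ¬x4 ∨ x5) only ¬x2 is left, so x2 = False.
In (x5 ∨ x8) only x8 is left, so x8 = True.
In (¬x3 ∨ x5) only ¬x3 is left, so x3 = False.
Set x0 = False.
  then (x0 ∨ x6) forces x6 = True.
Set x1 = False.
All clauses satisfied.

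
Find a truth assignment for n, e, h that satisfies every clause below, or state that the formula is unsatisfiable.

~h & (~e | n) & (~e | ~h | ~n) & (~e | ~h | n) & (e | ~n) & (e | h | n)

n = True, e = True, h = False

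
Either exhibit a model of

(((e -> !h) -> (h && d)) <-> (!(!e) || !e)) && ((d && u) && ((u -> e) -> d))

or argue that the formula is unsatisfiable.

d=T, e=T, h=T, u=T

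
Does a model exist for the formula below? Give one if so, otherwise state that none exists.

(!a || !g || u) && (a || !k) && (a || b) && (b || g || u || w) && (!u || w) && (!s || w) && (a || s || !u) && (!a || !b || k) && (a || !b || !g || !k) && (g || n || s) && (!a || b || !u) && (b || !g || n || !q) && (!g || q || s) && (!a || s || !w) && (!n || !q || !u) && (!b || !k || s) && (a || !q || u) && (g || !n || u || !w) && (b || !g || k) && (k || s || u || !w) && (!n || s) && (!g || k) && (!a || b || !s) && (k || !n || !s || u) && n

Unit clause (n) forces n = True.
In (!n || s) only s is left, so s = True.
In (!s || w) only w is left, so w = True.
Set u = True.
  then (!n || !q || !u) forces q = False.
Set k = True.
  then (a || !k) forces a = True.
  then (!a || b || !u) forces b = True.
Set g = False.
All clauses satisfied.

w = True, u = True, k = True, b = True, n = True, q = False, g = False, s = True, a = True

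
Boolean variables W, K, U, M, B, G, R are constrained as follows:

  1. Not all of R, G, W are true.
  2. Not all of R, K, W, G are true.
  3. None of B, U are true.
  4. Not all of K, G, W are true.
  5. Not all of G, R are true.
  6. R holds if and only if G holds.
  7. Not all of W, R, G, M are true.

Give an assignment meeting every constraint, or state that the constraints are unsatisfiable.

W = False, K = True, U = False, M = False, B = False, G = False, R = False

  (1) {R, G, W}: 0/3 true — not all ✓
  (2) {R, K, W, G}: 1/4 true — not all ✓
  (3) {B, U}: 0 true — none ✓
  (4) {K, G, W}: 1/3 true — not all ✓
  (5) {G, R}: 0/2 true — not all ✓
  (6) R=F, G=F — same ✓
  (7) {W, R, G, M}: 0/4 true — not all ✓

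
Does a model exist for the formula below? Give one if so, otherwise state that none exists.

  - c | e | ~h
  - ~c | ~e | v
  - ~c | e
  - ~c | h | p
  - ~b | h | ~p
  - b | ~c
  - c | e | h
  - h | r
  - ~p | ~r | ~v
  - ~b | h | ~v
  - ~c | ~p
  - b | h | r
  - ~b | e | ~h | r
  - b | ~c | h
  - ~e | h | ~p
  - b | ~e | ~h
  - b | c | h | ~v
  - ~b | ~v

Set b = True.
  then (~b | ~v) forces v = False.
Set p = False.
Set r = True.
Set h = True.
Try c = True:
  (~c | ~e | v) forces e = False.
  clause (~c | e) is falsified — backtrack.
So c = False.
  then (c | e | ~h) forces e = True.
All clauses satisfied.

b = True, p = False, r = True, v = False, h = True, c = False, e = True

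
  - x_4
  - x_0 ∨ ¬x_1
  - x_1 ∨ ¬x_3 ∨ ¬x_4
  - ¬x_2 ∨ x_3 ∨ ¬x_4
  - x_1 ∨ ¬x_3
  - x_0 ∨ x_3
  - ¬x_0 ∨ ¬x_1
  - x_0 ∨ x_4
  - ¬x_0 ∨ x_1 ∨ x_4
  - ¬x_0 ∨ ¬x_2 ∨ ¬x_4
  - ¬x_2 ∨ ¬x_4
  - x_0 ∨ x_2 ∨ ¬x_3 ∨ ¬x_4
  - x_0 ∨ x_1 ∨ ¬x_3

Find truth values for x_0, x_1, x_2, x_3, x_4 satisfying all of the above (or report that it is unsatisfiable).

Unit clause (x_4) forces x_4 = True.
In (¬x_2 ∨ ¬x_4) only ¬x_2 is left, so x_2 = False.
Try x_0 = False:
  (x_0 ∨ ¬x_1) forces x_1 = False.
  (x_1 ∨ ¬x_3 ∨ ¬x_4) forces x_3 = False.
  clause (x_0 ∨ x_3) is falsified — backtrack.
So x_0 = True.
  then (¬x_0 ∨ ¬x_1) forces x_1 = False.
  then (x_1 ∨ ¬x_3 ∨ ¬x_4) forces x_3 = False.
All clauses satisfied.

x_0: True, x_1: False, x_2: False, x_3: False, x_4: True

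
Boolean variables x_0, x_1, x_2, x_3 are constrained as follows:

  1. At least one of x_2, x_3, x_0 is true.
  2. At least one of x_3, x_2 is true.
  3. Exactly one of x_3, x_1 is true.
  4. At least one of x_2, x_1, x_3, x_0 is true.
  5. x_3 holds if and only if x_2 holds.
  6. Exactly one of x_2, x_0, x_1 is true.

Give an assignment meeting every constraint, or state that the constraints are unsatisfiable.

x_0 = False; x_1 = False; x_2 = True; x_3 = True

  (1) {x_2, x_3, x_0}: 2 true — at least one ✓
  (2) {x_3, x_2}: 2 true — at least one ✓
  (3) {x_3, x_1}: 1 true — exactly one ✓
  (4) {x_2, x_1, x_3, x_0}: 2 true — at least one ✓
  (5) x_3=T, x_2=T — same ✓
  (6) {x_2, x_0, x_1}: 1 true — exactly one ✓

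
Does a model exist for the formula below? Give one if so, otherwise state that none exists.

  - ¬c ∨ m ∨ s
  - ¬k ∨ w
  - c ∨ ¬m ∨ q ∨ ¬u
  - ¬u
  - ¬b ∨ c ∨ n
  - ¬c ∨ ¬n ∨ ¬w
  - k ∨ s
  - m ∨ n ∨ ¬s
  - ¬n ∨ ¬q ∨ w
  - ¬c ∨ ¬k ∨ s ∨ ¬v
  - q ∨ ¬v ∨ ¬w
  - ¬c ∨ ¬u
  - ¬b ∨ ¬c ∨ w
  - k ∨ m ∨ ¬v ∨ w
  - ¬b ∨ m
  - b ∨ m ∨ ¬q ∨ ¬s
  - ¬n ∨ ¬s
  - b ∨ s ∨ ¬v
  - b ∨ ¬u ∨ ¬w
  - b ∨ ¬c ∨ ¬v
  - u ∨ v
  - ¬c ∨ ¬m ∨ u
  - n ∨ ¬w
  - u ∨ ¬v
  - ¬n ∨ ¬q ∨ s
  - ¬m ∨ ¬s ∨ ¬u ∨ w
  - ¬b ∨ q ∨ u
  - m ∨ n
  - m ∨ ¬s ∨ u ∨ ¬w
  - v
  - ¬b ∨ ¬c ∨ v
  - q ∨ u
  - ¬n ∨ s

Unsatisfiable

Case u = True:
  Clause (¬u) is falsified — contradiction.
Case u = False:
  (u ∨ v) forces v = True.
  Clause (u ∨ ¬v) is falsified — contradiction.
Both cases fail, so the formula is unsatisfiable.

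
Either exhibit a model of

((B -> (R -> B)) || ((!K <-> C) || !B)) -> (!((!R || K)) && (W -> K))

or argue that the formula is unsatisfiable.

B=F, W=F, R=T, K=F, C=T

  ((B -> (R -> B)) || ((!K <-> C) || !B)) -> (!((!R || K)) && (W -> K)) = True
    (B -> (R -> B)) || ((!K <-> C) || !B) = True
      B -> (R -> B) = True
        R -> B = False
      (!K <-> C) || !B = True
        !K <-> C = True
          !K = True
        !B = True
    !((!R || K)) && (W -> K) = True
      !((!R || K)) = True
        !R || K = False
          !R = False
      W -> K = True
The formula evaluates to True.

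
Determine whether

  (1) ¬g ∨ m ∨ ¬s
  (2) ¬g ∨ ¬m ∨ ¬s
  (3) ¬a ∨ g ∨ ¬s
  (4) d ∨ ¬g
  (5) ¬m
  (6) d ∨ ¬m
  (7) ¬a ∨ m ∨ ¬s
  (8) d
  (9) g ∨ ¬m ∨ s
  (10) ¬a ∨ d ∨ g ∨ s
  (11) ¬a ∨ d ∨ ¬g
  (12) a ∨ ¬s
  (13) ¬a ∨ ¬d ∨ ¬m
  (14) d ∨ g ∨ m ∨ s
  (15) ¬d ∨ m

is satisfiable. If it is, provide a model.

Unsatisfiable — no assignment works.

Case m = True:
  Clause (¬m) is falsified — contradiction.
Case m = False:
  (d) forces d = True.
  Clause (¬d ∨ m) is falsified — contradiction.
Both cases fail, so the formula is unsatisfiable.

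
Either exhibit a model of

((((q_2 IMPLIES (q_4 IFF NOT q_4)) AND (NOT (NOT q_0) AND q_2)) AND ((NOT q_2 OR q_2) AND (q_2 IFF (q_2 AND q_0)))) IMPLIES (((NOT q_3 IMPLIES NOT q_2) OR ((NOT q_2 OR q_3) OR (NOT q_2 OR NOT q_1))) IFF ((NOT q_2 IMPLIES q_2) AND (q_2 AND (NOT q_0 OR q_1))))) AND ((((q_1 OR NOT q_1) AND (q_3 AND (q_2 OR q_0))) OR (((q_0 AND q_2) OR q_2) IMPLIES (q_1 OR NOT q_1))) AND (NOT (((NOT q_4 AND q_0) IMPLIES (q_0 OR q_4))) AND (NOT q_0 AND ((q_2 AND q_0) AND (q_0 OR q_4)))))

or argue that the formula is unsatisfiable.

Unsatisfiable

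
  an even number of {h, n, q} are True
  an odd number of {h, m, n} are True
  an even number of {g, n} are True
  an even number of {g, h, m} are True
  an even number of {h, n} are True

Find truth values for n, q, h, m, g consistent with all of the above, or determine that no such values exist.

Unsatisfiable — no assignment works.

Adding constraints 2, 3, 4 mod 2: every variable appears an even number of times on the left, so the left side is 0.
But the right sides sum to 1 (mod 2). 0 ≠ 1 — the system is inconsistent.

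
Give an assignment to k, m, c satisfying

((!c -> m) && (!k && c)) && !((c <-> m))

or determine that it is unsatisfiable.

k = False, m = False, c = True

  (!c -> m) && (!k && c) = True
    !c -> m = True
      !c = False
    !k && c = True
      !k = True
  !((c <-> m)) = True
    c <-> m = False
Both conjuncts True, so the formula holds.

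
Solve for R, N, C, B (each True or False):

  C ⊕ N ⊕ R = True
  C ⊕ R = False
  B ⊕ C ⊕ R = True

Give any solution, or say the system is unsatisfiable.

R=T, N=T, C=T, B=T

C ⊕ N ⊕ R = T ⊕ T ⊕ T = True ✓
C ⊕ R = T ⊕ T = False ✓
B ⊕ C ⊕ R = T ⊕ T ⊕ T = True ✓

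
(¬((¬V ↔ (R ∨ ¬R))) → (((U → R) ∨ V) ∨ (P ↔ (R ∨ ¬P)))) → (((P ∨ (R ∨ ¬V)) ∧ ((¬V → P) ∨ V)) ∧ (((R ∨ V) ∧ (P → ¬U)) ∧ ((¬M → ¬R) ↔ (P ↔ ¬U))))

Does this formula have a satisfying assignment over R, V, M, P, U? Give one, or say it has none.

R: True; V: True; M: False; P: False; U: False

  (¬((¬V ↔ (R ∨ ¬R))) → (((U → R) ∨ V) ∨ (P ↔ (R ∨ ¬P)))) → (((P ∨ (R ∨ ¬V)) ∧ ((¬V → P) ∨ V)) ∧ (((R ∨ V) ∧ (P → ¬U)) ∧ ((¬M → ¬R) ↔ (P ↔ ¬U)))) = True
    ¬((¬V ↔ (R ∨ ¬R))) → (((U → R) ∨ V) ∨ (P ↔ (R ∨ ¬P))) = True
      ¬((¬V ↔ (R ∨ ¬R))) = True
        ¬V ↔ (R ∨ ¬R) = False
          ¬V = False
          R ∨ ¬R = True
            ¬R = False
      ((U → R) ∨ V) ∨ (P ↔ (R ∨ ¬P)) = True
        (U → R) ∨ V = True
          U → R = True
        P ↔ (R ∨ ¬P) = False
          R ∨ ¬P = True
            ¬P = True
    ((P ∨ (R ∨ ¬V)) ∧ ((¬V → P) ∨ V)) ∧ (((R ∨ V) ∧ (P → ¬U)) ∧ ((¬M → ¬R) ↔ (P ↔ ¬U))) = True
      (P ∨ (R ∨ ¬V)) ∧ ((¬V → P) ∨ V) = True
        P ∨ (R ∨ ¬V) = True
          R ∨ ¬V = True
            ¬V = False
        (¬V → P) ∨ V = True
          ¬V → P = True
            ¬V = False
      ((R ∨ V) ∧ (P → ¬U)) ∧ ((¬M → ¬R) ↔ (P ↔ ¬U)) = True
        (R ∨ V) ∧ (P → ¬U) = True
          R ∨ V = True
          P → ¬U = True
            ¬U = True
        (¬M → ¬R) ↔ (P ↔ ¬U) = True
          ¬M → ¬R = False
            ¬M = True
            ¬R = False
          P ↔ ¬U = False
            ¬U = True
The formula evaluates to True.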